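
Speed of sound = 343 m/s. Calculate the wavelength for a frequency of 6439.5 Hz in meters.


Given values:
  c = 343 m/s, f = 6439.5 Hz
Formula: lambda = c / f
lambda = 343 / 6439.5
lambda = 0.0533

0.0533 m


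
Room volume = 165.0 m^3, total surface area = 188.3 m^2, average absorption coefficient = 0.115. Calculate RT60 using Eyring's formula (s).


Given values:
  V = 165.0 m^3, S = 188.3 m^2, alpha = 0.115
Formula: RT60 = 0.161 * V / (-S * ln(1 - alpha))
Compute ln(1 - 0.115) = ln(0.885) = -0.122168
Denominator: -188.3 * -0.122168 = 23.0042
Numerator: 0.161 * 165.0 = 26.565
RT60 = 26.565 / 23.0042 = 1.155

1.155 s


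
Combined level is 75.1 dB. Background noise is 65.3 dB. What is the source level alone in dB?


Given values:
  L_total = 75.1 dB, L_bg = 65.3 dB
Formula: L_source = 10 * log10(10^(L_total/10) - 10^(L_bg/10))
Convert to linear:
  10^(75.1/10) = 32359365.693
  10^(65.3/10) = 3388441.5614
Difference: 32359365.693 - 3388441.5614 = 28970924.1316
L_source = 10 * log10(28970924.1316) = 74.62

74.62 dB


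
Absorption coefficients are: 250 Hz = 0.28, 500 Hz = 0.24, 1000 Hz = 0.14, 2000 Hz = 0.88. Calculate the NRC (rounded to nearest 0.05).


Given values:
  a_250 = 0.28, a_500 = 0.24
  a_1000 = 0.14, a_2000 = 0.88
Formula: NRC = (a250 + a500 + a1000 + a2000) / 4
Sum = 0.28 + 0.24 + 0.14 + 0.88 = 1.54
NRC = 1.54 / 4 = 0.385
Rounded to nearest 0.05: 0.4

0.4


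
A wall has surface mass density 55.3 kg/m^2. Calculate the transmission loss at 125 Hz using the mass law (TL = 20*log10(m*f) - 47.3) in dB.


Given values:
  m = 55.3 kg/m^2, f = 125 Hz
Formula: TL = 20 * log10(m * f) - 47.3
Compute m * f = 55.3 * 125 = 6912.5
Compute log10(6912.5) = 3.839635
Compute 20 * 3.839635 = 76.7927
TL = 76.7927 - 47.3 = 29.49

29.49 dB


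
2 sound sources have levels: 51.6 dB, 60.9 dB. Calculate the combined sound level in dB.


Formula: L_total = 10 * log10( sum(10^(Li/10)) )
  Source 1: 10^(51.6/10) = 144543.9771
  Source 2: 10^(60.9/10) = 1230268.7708
Sum of linear values = 1374812.7479
L_total = 10 * log10(1374812.7479) = 61.38

61.38 dB


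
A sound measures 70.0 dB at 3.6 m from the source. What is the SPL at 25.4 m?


Given values:
  SPL1 = 70.0 dB, r1 = 3.6 m, r2 = 25.4 m
Formula: SPL2 = SPL1 - 20 * log10(r2 / r1)
Compute ratio: r2 / r1 = 25.4 / 3.6 = 7.0556
Compute log10: log10(7.0556) = 0.848534
Compute drop: 20 * 0.848534 = 16.9707
SPL2 = 70.0 - 16.9707 = 53.03

53.03 dB


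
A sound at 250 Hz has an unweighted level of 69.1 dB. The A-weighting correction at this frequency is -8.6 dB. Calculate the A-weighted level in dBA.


Given values:
  SPL = 69.1 dB
  A-weighting at 250 Hz = -8.6 dB
Formula: L_A = SPL + A_weight
L_A = 69.1 + (-8.6)
L_A = 60.5

60.5 dBA


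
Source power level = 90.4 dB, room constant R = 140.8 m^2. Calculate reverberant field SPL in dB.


Given values:
  Lw = 90.4 dB, R = 140.8 m^2
Formula: SPL = Lw + 10 * log10(4 / R)
Compute 4 / R = 4 / 140.8 = 0.028409
Compute 10 * log10(0.028409) = -15.4654
SPL = 90.4 + (-15.4654) = 74.93

74.93 dB


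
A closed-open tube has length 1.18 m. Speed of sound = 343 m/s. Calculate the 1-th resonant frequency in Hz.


Given values:
  Tube type: closed-open, L = 1.18 m, c = 343 m/s, n = 1
Formula: f_n = (2n - 1) * c / (4 * L)
Compute 2n - 1 = 2*1 - 1 = 1
Compute 4 * L = 4 * 1.18 = 4.72
f = 1 * 343 / 4.72
f = 72.67

72.67 Hz


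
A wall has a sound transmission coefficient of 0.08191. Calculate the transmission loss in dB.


Given values:
  tau = 0.08191
Formula: TL = 10 * log10(1 / tau)
Compute 1 / tau = 1 / 0.08191 = 12.2085
Compute log10(12.2085) = 1.086662
TL = 10 * 1.086662 = 10.87

10.87 dB


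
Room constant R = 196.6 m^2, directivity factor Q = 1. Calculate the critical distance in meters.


Given values:
  R = 196.6 m^2, Q = 1
Formula: d_c = 0.141 * sqrt(Q * R)
Compute Q * R = 1 * 196.6 = 196.6
Compute sqrt(196.6) = 14.0214
d_c = 0.141 * 14.0214 = 1.977

1.977 m


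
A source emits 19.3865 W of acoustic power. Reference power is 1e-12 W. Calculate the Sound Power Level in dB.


Given values:
  W = 19.3865 W
  W_ref = 1e-12 W
Formula: SWL = 10 * log10(W / W_ref)
Compute ratio: W / W_ref = 19386500000000
Compute log10: log10(19386500000000) = 13.287499
Multiply: SWL = 10 * 13.287499 = 132.87

132.87 dB


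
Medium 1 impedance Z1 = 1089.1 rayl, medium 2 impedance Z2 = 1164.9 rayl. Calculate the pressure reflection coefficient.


Given values:
  Z1 = 1089.1 rayl, Z2 = 1164.9 rayl
Formula: R = (Z2 - Z1) / (Z2 + Z1)
Numerator: Z2 - Z1 = 1164.9 - 1089.1 = 75.8
Denominator: Z2 + Z1 = 1164.9 + 1089.1 = 2254.0
R = 75.8 / 2254.0 = 0.0336

0.0336


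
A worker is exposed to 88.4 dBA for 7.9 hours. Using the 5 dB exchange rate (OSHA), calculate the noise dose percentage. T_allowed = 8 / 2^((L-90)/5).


Given values:
  L = 88.4 dBA, T = 7.9 hours
Formula: T_allowed = 8 / 2^((L - 90) / 5)
Compute exponent: (88.4 - 90) / 5 = -0.32
Compute 2^(-0.32) = 0.80107
T_allowed = 8 / 0.80107 = 9.986643 hours
Dose = (T / T_allowed) * 100
Dose = (7.9 / 9.986643) * 100 = 79.11

79.11 %


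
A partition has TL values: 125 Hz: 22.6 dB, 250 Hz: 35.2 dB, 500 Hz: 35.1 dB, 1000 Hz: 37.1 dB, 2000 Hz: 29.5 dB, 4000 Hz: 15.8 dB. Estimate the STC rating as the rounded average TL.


Given TL values at each frequency:
  125 Hz: 22.6 dB
  250 Hz: 35.2 dB
  500 Hz: 35.1 dB
  1000 Hz: 37.1 dB
  2000 Hz: 29.5 dB
  4000 Hz: 15.8 dB
Formula: STC ~ round(average of TL values)
Sum = 22.6 + 35.2 + 35.1 + 37.1 + 29.5 + 15.8 = 175.3
Average = 175.3 / 6 = 29.22
Rounded: 29

29


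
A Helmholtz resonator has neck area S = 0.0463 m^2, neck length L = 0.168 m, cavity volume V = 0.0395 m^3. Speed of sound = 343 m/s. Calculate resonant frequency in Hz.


Given values:
  S = 0.0463 m^2, L = 0.168 m, V = 0.0395 m^3, c = 343 m/s
Formula: f = (c / (2*pi)) * sqrt(S / (V * L))
Compute V * L = 0.0395 * 0.168 = 0.006636
Compute S / (V * L) = 0.0463 / 0.006636 = 6.9771
Compute sqrt(6.9771) = 2.64142
Compute c / (2*pi) = 343 / 6.283185 = 54.590148
f = 54.590148 * 2.64142 = 144.2

144.2 Hz


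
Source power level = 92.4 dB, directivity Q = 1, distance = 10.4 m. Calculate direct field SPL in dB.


Given values:
  Lw = 92.4 dB, Q = 1, r = 10.4 m
Formula: SPL = Lw + 10 * log10(Q / (4 * pi * r^2))
Compute 4 * pi * r^2 = 4 * pi * 10.4^2 = 1359.1786
Compute Q / denom = 1 / 1359.1786 = 0.00073574
Compute 10 * log10(0.00073574) = -31.3328
SPL = 92.4 + (-31.3328) = 61.07

61.07 dB


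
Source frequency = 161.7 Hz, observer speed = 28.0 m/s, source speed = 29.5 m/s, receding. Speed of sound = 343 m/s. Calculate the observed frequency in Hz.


Given values:
  f_s = 161.7 Hz, v_o = 28.0 m/s, v_s = 29.5 m/s
  Direction: receding
Formula: f_o = f_s * (c - v_o) / (c + v_s)
Numerator: c - v_o = 343 - 28.0 = 315.0
Denominator: c + v_s = 343 + 29.5 = 372.5
f_o = 161.7 * 315.0 / 372.5 = 136.74

136.74 Hz


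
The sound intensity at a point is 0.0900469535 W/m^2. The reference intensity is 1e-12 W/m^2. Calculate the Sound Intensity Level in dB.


Given values:
  I = 0.0900469535 W/m^2
  I_ref = 1e-12 W/m^2
Formula: SIL = 10 * log10(I / I_ref)
Compute ratio: I / I_ref = 90046953500
Compute log10: log10(90046953500) = 10.954469
Multiply: SIL = 10 * 10.954469 = 109.54

109.54 dB


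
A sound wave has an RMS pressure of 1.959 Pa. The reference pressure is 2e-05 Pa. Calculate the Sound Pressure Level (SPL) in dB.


Given values:
  p = 1.959 Pa
  p_ref = 2e-05 Pa
Formula: SPL = 20 * log10(p / p_ref)
Compute ratio: p / p_ref = 1.959 / 2e-05 = 97950
Compute log10: log10(97950) = 4.991004
Multiply: SPL = 20 * 4.991004 = 99.82

99.82 dB


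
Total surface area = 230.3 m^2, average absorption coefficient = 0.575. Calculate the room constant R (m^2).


Given values:
  S = 230.3 m^2, alpha = 0.575
Formula: R = S * alpha / (1 - alpha)
Numerator: 230.3 * 0.575 = 132.4225
Denominator: 1 - 0.575 = 0.425
R = 132.4225 / 0.425 = 311.58

311.58 m^2


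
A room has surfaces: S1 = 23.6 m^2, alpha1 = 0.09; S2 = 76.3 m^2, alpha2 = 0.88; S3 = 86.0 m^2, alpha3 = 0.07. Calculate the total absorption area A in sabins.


Given surfaces:
  Surface 1: 23.6 * 0.09 = 2.124
  Surface 2: 76.3 * 0.88 = 67.144
  Surface 3: 86.0 * 0.07 = 6.02
Formula: A = sum(Si * alpha_i)
A = 2.124 + 67.144 + 6.02
A = 75.29

75.29 sabins


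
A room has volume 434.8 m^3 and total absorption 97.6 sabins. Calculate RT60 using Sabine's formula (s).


Given values:
  V = 434.8 m^3
  A = 97.6 sabins
Formula: RT60 = 0.161 * V / A
Numerator: 0.161 * 434.8 = 70.0028
RT60 = 70.0028 / 97.6 = 0.717

0.717 s


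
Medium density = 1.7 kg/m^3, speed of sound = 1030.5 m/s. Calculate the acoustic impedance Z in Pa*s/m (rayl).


Given values:
  rho = 1.7 kg/m^3
  c = 1030.5 m/s
Formula: Z = rho * c
Z = 1.7 * 1030.5
Z = 1751.85

1751.85 rayl


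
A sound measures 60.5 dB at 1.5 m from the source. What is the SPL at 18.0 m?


Given values:
  SPL1 = 60.5 dB, r1 = 1.5 m, r2 = 18.0 m
Formula: SPL2 = SPL1 - 20 * log10(r2 / r1)
Compute ratio: r2 / r1 = 18.0 / 1.5 = 12.0
Compute log10: log10(12.0) = 1.079181
Compute drop: 20 * 1.079181 = 21.5836
SPL2 = 60.5 - 21.5836 = 38.92

38.92 dB


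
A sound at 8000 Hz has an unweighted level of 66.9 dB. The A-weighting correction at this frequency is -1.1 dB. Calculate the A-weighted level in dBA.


Given values:
  SPL = 66.9 dB
  A-weighting at 8000 Hz = -1.1 dB
Formula: L_A = SPL + A_weight
L_A = 66.9 + (-1.1)
L_A = 65.8

65.8 dBA


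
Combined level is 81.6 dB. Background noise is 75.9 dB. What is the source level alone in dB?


Given values:
  L_total = 81.6 dB, L_bg = 75.9 dB
Formula: L_source = 10 * log10(10^(L_total/10) - 10^(L_bg/10))
Convert to linear:
  10^(81.6/10) = 144543977.0746
  10^(75.9/10) = 38904514.4994
Difference: 144543977.0746 - 38904514.4994 = 105639462.5752
L_source = 10 * log10(105639462.5752) = 80.24

80.24 dB


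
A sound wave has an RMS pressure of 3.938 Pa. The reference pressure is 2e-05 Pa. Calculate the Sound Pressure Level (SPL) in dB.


Given values:
  p = 3.938 Pa
  p_ref = 2e-05 Pa
Formula: SPL = 20 * log10(p / p_ref)
Compute ratio: p / p_ref = 3.938 / 2e-05 = 196900
Compute log10: log10(196900) = 5.294246
Multiply: SPL = 20 * 5.294246 = 105.88

105.88 dB


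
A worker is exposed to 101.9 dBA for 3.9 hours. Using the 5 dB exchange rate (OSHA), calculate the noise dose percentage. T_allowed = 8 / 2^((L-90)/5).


Given values:
  L = 101.9 dBA, T = 3.9 hours
Formula: T_allowed = 8 / 2^((L - 90) / 5)
Compute exponent: (101.9 - 90) / 5 = 2.38
Compute 2^(2.38) = 5.205367
T_allowed = 8 / 5.205367 = 1.536875 hours
Dose = (T / T_allowed) * 100
Dose = (3.9 / 1.536875) * 100 = 253.76

253.76 %


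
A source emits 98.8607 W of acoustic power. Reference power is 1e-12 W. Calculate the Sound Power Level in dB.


Given values:
  W = 98.8607 W
  W_ref = 1e-12 W
Formula: SWL = 10 * log10(W / W_ref)
Compute ratio: W / W_ref = 98860700000000
Compute log10: log10(98860700000000) = 13.995024
Multiply: SWL = 10 * 13.995024 = 139.95

139.95 dB


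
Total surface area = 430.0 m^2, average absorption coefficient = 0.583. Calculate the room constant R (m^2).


Given values:
  S = 430.0 m^2, alpha = 0.583
Formula: R = S * alpha / (1 - alpha)
Numerator: 430.0 * 0.583 = 250.69
Denominator: 1 - 0.583 = 0.417
R = 250.69 / 0.417 = 601.18

601.18 m^2


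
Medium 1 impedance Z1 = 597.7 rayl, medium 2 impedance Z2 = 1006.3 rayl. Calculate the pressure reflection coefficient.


Given values:
  Z1 = 597.7 rayl, Z2 = 1006.3 rayl
Formula: R = (Z2 - Z1) / (Z2 + Z1)
Numerator: Z2 - Z1 = 1006.3 - 597.7 = 408.6
Denominator: Z2 + Z1 = 1006.3 + 597.7 = 1604.0
R = 408.6 / 1604.0 = 0.2547

0.2547


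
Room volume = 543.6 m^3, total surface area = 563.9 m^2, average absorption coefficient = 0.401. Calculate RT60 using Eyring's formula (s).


Given values:
  V = 543.6 m^3, S = 563.9 m^2, alpha = 0.401
Formula: RT60 = 0.161 * V / (-S * ln(1 - alpha))
Compute ln(1 - 0.401) = ln(0.599) = -0.512494
Denominator: -563.9 * -0.512494 = 288.9954
Numerator: 0.161 * 543.6 = 87.5196
RT60 = 87.5196 / 288.9954 = 0.303

0.303 s


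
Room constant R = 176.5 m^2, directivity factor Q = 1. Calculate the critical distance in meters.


Given values:
  R = 176.5 m^2, Q = 1
Formula: d_c = 0.141 * sqrt(Q * R)
Compute Q * R = 1 * 176.5 = 176.5
Compute sqrt(176.5) = 13.2853
d_c = 0.141 * 13.2853 = 1.873

1.873 m


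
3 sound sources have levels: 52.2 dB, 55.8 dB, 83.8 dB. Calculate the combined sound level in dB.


Formula: L_total = 10 * log10( sum(10^(Li/10)) )
  Source 1: 10^(52.2/10) = 165958.6907
  Source 2: 10^(55.8/10) = 380189.3963
  Source 3: 10^(83.8/10) = 239883291.9019
Sum of linear values = 240429439.9889
L_total = 10 * log10(240429439.9889) = 83.81

83.81 dB


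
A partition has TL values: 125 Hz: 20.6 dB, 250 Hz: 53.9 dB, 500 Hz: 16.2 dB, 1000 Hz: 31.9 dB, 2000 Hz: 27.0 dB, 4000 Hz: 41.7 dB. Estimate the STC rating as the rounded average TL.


Given TL values at each frequency:
  125 Hz: 20.6 dB
  250 Hz: 53.9 dB
  500 Hz: 16.2 dB
  1000 Hz: 31.9 dB
  2000 Hz: 27.0 dB
  4000 Hz: 41.7 dB
Formula: STC ~ round(average of TL values)
Sum = 20.6 + 53.9 + 16.2 + 31.9 + 27.0 + 41.7 = 191.3
Average = 191.3 / 6 = 31.88
Rounded: 32

32


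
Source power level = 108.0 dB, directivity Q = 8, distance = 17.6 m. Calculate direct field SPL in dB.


Given values:
  Lw = 108.0 dB, Q = 8, r = 17.6 m
Formula: SPL = Lw + 10 * log10(Q / (4 * pi * r^2))
Compute 4 * pi * r^2 = 4 * pi * 17.6^2 = 3892.559
Compute Q / denom = 8 / 3892.559 = 0.0020552
Compute 10 * log10(0.0020552) = -26.8715
SPL = 108.0 + (-26.8715) = 81.13

81.13 dB


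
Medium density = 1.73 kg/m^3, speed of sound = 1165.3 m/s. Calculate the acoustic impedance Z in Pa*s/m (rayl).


Given values:
  rho = 1.73 kg/m^3
  c = 1165.3 m/s
Formula: Z = rho * c
Z = 1.73 * 1165.3
Z = 2015.97

2015.97 rayl


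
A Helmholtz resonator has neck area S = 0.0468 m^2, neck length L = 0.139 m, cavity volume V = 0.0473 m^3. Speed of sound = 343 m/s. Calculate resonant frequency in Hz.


Given values:
  S = 0.0468 m^2, L = 0.139 m, V = 0.0473 m^3, c = 343 m/s
Formula: f = (c / (2*pi)) * sqrt(S / (V * L))
Compute V * L = 0.0473 * 0.139 = 0.0065747
Compute S / (V * L) = 0.0468 / 0.0065747 = 7.1182
Compute sqrt(7.1182) = 2.667996
Compute c / (2*pi) = 343 / 6.283185 = 54.590148
f = 54.590148 * 2.667996 = 145.65

145.65 Hz


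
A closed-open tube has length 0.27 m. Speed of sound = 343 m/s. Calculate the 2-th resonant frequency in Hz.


Given values:
  Tube type: closed-open, L = 0.27 m, c = 343 m/s, n = 2
Formula: f_n = (2n - 1) * c / (4 * L)
Compute 2n - 1 = 2*2 - 1 = 3
Compute 4 * L = 4 * 0.27 = 1.08
f = 3 * 343 / 1.08
f = 952.78

952.78 Hz


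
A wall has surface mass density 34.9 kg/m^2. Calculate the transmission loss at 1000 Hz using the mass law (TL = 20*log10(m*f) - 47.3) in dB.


Given values:
  m = 34.9 kg/m^2, f = 1000 Hz
Formula: TL = 20 * log10(m * f) - 47.3
Compute m * f = 34.9 * 1000 = 34900.0
Compute log10(34900.0) = 4.542825
Compute 20 * 4.542825 = 90.8565
TL = 90.8565 - 47.3 = 43.56

43.56 dB


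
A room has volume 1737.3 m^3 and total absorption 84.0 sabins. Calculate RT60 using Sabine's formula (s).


Given values:
  V = 1737.3 m^3
  A = 84.0 sabins
Formula: RT60 = 0.161 * V / A
Numerator: 0.161 * 1737.3 = 279.7053
RT60 = 279.7053 / 84.0 = 3.33

3.33 s


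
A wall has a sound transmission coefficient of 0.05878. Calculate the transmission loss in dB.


Given values:
  tau = 0.05878
Formula: TL = 10 * log10(1 / tau)
Compute 1 / tau = 1 / 0.05878 = 17.0126
Compute log10(17.0126) = 1.230771
TL = 10 * 1.230771 = 12.31

12.31 dB


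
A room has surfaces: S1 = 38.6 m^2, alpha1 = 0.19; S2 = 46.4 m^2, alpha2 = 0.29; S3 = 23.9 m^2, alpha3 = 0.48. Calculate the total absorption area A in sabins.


Given surfaces:
  Surface 1: 38.6 * 0.19 = 7.334
  Surface 2: 46.4 * 0.29 = 13.456
  Surface 3: 23.9 * 0.48 = 11.472
Formula: A = sum(Si * alpha_i)
A = 7.334 + 13.456 + 11.472
A = 32.26

32.26 sabins


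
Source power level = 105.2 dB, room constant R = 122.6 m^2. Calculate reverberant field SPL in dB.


Given values:
  Lw = 105.2 dB, R = 122.6 m^2
Formula: SPL = Lw + 10 * log10(4 / R)
Compute 4 / R = 4 / 122.6 = 0.032626
Compute 10 * log10(0.032626) = -14.8644
SPL = 105.2 + (-14.8644) = 90.34

90.34 dB


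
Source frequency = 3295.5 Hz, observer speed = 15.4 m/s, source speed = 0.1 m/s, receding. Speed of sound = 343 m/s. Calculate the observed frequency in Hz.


Given values:
  f_s = 3295.5 Hz, v_o = 15.4 m/s, v_s = 0.1 m/s
  Direction: receding
Formula: f_o = f_s * (c - v_o) / (c + v_s)
Numerator: c - v_o = 343 - 15.4 = 327.6
Denominator: c + v_s = 343 + 0.1 = 343.1
f_o = 3295.5 * 327.6 / 343.1 = 3146.62

3146.62 Hz


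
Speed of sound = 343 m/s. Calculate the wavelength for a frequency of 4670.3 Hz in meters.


Given values:
  c = 343 m/s, f = 4670.3 Hz
Formula: lambda = c / f
lambda = 343 / 4670.3
lambda = 0.0734

0.0734 m


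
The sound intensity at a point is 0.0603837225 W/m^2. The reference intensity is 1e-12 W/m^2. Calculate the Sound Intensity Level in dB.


Given values:
  I = 0.0603837225 W/m^2
  I_ref = 1e-12 W/m^2
Formula: SIL = 10 * log10(I / I_ref)
Compute ratio: I / I_ref = 60383722500
Compute log10: log10(60383722500) = 10.78092
Multiply: SIL = 10 * 10.78092 = 107.81

107.81 dB


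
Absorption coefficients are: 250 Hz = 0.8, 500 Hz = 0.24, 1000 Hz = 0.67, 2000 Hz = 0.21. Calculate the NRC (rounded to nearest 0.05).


Given values:
  a_250 = 0.8, a_500 = 0.24
  a_1000 = 0.67, a_2000 = 0.21
Formula: NRC = (a250 + a500 + a1000 + a2000) / 4
Sum = 0.8 + 0.24 + 0.67 + 0.21 = 1.92
NRC = 1.92 / 4 = 0.48
Rounded to nearest 0.05: 0.5

0.5


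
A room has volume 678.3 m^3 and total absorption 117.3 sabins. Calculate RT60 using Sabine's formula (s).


Given values:
  V = 678.3 m^3
  A = 117.3 sabins
Formula: RT60 = 0.161 * V / A
Numerator: 0.161 * 678.3 = 109.2063
RT60 = 109.2063 / 117.3 = 0.931

0.931 s


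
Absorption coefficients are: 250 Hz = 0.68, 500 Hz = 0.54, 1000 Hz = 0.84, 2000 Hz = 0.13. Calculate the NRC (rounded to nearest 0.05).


Given values:
  a_250 = 0.68, a_500 = 0.54
  a_1000 = 0.84, a_2000 = 0.13
Formula: NRC = (a250 + a500 + a1000 + a2000) / 4
Sum = 0.68 + 0.54 + 0.84 + 0.13 = 2.19
NRC = 2.19 / 4 = 0.5475
Rounded to nearest 0.05: 0.55

0.55


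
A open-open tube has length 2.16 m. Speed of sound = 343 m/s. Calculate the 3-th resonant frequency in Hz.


Given values:
  Tube type: open-open, L = 2.16 m, c = 343 m/s, n = 3
Formula: f_n = n * c / (2 * L)
Compute 2 * L = 2 * 2.16 = 4.32
f = 3 * 343 / 4.32
f = 238.19

238.19 Hz


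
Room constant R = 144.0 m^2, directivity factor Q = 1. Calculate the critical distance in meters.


Given values:
  R = 144.0 m^2, Q = 1
Formula: d_c = 0.141 * sqrt(Q * R)
Compute Q * R = 1 * 144.0 = 144.0
Compute sqrt(144.0) = 12.0
d_c = 0.141 * 12.0 = 1.692

1.692 m


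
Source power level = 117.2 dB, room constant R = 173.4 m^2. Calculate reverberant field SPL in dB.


Given values:
  Lw = 117.2 dB, R = 173.4 m^2
Formula: SPL = Lw + 10 * log10(4 / R)
Compute 4 / R = 4 / 173.4 = 0.023068
Compute 10 * log10(0.023068) = -16.3699
SPL = 117.2 + (-16.3699) = 100.83

100.83 dB


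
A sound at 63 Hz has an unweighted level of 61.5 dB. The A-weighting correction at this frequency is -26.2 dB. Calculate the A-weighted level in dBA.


Given values:
  SPL = 61.5 dB
  A-weighting at 63 Hz = -26.2 dB
Formula: L_A = SPL + A_weight
L_A = 61.5 + (-26.2)
L_A = 35.3

35.3 dBA


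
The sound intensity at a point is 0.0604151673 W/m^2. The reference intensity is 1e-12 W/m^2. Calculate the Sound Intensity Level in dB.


Given values:
  I = 0.0604151673 W/m^2
  I_ref = 1e-12 W/m^2
Formula: SIL = 10 * log10(I / I_ref)
Compute ratio: I / I_ref = 60415167300
Compute log10: log10(60415167300) = 10.781146
Multiply: SIL = 10 * 10.781146 = 107.81

107.81 dB


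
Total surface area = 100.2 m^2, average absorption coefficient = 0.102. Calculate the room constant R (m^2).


Given values:
  S = 100.2 m^2, alpha = 0.102
Formula: R = S * alpha / (1 - alpha)
Numerator: 100.2 * 0.102 = 10.2204
Denominator: 1 - 0.102 = 0.898
R = 10.2204 / 0.898 = 11.38

11.38 m^2


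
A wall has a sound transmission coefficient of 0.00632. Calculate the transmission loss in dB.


Given values:
  tau = 0.00632
Formula: TL = 10 * log10(1 / tau)
Compute 1 / tau = 1 / 0.00632 = 158.2278
Compute log10(158.2278) = 2.199283
TL = 10 * 2.199283 = 21.99

21.99 dB


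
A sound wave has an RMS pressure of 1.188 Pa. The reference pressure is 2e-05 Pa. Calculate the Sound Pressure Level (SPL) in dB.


Given values:
  p = 1.188 Pa
  p_ref = 2e-05 Pa
Formula: SPL = 20 * log10(p / p_ref)
Compute ratio: p / p_ref = 1.188 / 2e-05 = 59400
Compute log10: log10(59400) = 4.773786
Multiply: SPL = 20 * 4.773786 = 95.48

95.48 dB


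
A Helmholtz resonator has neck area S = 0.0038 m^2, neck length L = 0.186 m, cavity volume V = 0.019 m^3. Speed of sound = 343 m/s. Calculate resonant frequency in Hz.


Given values:
  S = 0.0038 m^2, L = 0.186 m, V = 0.019 m^3, c = 343 m/s
Formula: f = (c / (2*pi)) * sqrt(S / (V * L))
Compute V * L = 0.019 * 0.186 = 0.003534
Compute S / (V * L) = 0.0038 / 0.003534 = 1.0753
Compute sqrt(1.0753) = 1.036967
Compute c / (2*pi) = 343 / 6.283185 = 54.590148
f = 54.590148 * 1.036967 = 56.61

56.61 Hz


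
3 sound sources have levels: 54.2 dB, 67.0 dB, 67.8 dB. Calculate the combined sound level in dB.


Formula: L_total = 10 * log10( sum(10^(Li/10)) )
  Source 1: 10^(54.2/10) = 263026.7992
  Source 2: 10^(67.0/10) = 5011872.3363
  Source 3: 10^(67.8/10) = 6025595.8607
Sum of linear values = 11300494.9962
L_total = 10 * log10(11300494.9962) = 70.53

70.53 dB


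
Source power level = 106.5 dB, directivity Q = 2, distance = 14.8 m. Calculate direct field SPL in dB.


Given values:
  Lw = 106.5 dB, Q = 2, r = 14.8 m
Formula: SPL = Lw + 10 * log10(Q / (4 * pi * r^2))
Compute 4 * pi * r^2 = 4 * pi * 14.8^2 = 2752.5378
Compute Q / denom = 2 / 2752.5378 = 0.0007266
Compute 10 * log10(0.0007266) = -31.387
SPL = 106.5 + (-31.387) = 75.11

75.11 dB


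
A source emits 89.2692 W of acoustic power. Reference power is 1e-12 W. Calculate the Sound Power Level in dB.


Given values:
  W = 89.2692 W
  W_ref = 1e-12 W
Formula: SWL = 10 * log10(W / W_ref)
Compute ratio: W / W_ref = 89269200000000
Compute log10: log10(89269200000000) = 13.950702
Multiply: SWL = 10 * 13.950702 = 139.51

139.51 dB


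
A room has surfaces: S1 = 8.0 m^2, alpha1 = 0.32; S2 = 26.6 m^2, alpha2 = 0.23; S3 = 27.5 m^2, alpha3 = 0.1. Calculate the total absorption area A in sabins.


Given surfaces:
  Surface 1: 8.0 * 0.32 = 2.56
  Surface 2: 26.6 * 0.23 = 6.118
  Surface 3: 27.5 * 0.1 = 2.75
Formula: A = sum(Si * alpha_i)
A = 2.56 + 6.118 + 2.75
A = 11.43

11.43 sabins


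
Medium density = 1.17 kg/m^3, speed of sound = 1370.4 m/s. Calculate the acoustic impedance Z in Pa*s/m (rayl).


Given values:
  rho = 1.17 kg/m^3
  c = 1370.4 m/s
Formula: Z = rho * c
Z = 1.17 * 1370.4
Z = 1603.37

1603.37 rayl


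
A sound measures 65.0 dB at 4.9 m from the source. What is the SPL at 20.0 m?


Given values:
  SPL1 = 65.0 dB, r1 = 4.9 m, r2 = 20.0 m
Formula: SPL2 = SPL1 - 20 * log10(r2 / r1)
Compute ratio: r2 / r1 = 20.0 / 4.9 = 4.0816
Compute log10: log10(4.0816) = 0.61083
Compute drop: 20 * 0.61083 = 12.2166
SPL2 = 65.0 - 12.2166 = 52.78

52.78 dB


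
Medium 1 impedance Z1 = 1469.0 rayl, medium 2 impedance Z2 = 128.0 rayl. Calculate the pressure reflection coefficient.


Given values:
  Z1 = 1469.0 rayl, Z2 = 128.0 rayl
Formula: R = (Z2 - Z1) / (Z2 + Z1)
Numerator: Z2 - Z1 = 128.0 - 1469.0 = -1341.0
Denominator: Z2 + Z1 = 128.0 + 1469.0 = 1597.0
R = -1341.0 / 1597.0 = -0.8397

-0.8397


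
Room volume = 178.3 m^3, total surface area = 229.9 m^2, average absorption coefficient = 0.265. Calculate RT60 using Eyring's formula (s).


Given values:
  V = 178.3 m^3, S = 229.9 m^2, alpha = 0.265
Formula: RT60 = 0.161 * V / (-S * ln(1 - alpha))
Compute ln(1 - 0.265) = ln(0.735) = -0.307885
Denominator: -229.9 * -0.307885 = 70.7828
Numerator: 0.161 * 178.3 = 28.7063
RT60 = 28.7063 / 70.7828 = 0.406

0.406 s


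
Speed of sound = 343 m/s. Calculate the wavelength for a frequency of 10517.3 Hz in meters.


Given values:
  c = 343 m/s, f = 10517.3 Hz
Formula: lambda = c / f
lambda = 343 / 10517.3
lambda = 0.0326

0.0326 m


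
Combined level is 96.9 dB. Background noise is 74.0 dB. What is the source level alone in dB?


Given values:
  L_total = 96.9 dB, L_bg = 74.0 dB
Formula: L_source = 10 * log10(10^(L_total/10) - 10^(L_bg/10))
Convert to linear:
  10^(96.9/10) = 4897788193.6845
  10^(74.0/10) = 25118864.3151
Difference: 4897788193.6845 - 25118864.3151 = 4872669329.3694
L_source = 10 * log10(4872669329.3694) = 96.88

96.88 dB


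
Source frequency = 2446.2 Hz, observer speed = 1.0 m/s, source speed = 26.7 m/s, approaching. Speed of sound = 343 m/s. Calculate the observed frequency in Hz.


Given values:
  f_s = 2446.2 Hz, v_o = 1.0 m/s, v_s = 26.7 m/s
  Direction: approaching
Formula: f_o = f_s * (c + v_o) / (c - v_s)
Numerator: c + v_o = 343 + 1.0 = 344.0
Denominator: c - v_s = 343 - 26.7 = 316.3
f_o = 2446.2 * 344.0 / 316.3 = 2660.43

2660.43 Hz


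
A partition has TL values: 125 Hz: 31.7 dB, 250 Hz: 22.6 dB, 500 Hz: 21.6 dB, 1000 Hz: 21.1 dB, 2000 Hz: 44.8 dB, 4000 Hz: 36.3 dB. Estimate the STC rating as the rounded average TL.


Given TL values at each frequency:
  125 Hz: 31.7 dB
  250 Hz: 22.6 dB
  500 Hz: 21.6 dB
  1000 Hz: 21.1 dB
  2000 Hz: 44.8 dB
  4000 Hz: 36.3 dB
Formula: STC ~ round(average of TL values)
Sum = 31.7 + 22.6 + 21.6 + 21.1 + 44.8 + 36.3 = 178.1
Average = 178.1 / 6 = 29.68
Rounded: 30

30


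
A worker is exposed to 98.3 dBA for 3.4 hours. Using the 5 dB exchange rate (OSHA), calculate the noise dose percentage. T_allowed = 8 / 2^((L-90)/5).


Given values:
  L = 98.3 dBA, T = 3.4 hours
Formula: T_allowed = 8 / 2^((L - 90) / 5)
Compute exponent: (98.3 - 90) / 5 = 1.66
Compute 2^(1.66) = 3.160165
T_allowed = 8 / 3.160165 = 2.531513 hours
Dose = (T / T_allowed) * 100
Dose = (3.4 / 2.531513) * 100 = 134.31

134.31 %


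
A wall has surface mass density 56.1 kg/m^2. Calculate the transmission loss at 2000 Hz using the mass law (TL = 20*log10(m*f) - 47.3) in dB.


Given values:
  m = 56.1 kg/m^2, f = 2000 Hz
Formula: TL = 20 * log10(m * f) - 47.3
Compute m * f = 56.1 * 2000 = 112200.0
Compute log10(112200.0) = 5.049993
Compute 20 * 5.049993 = 100.9999
TL = 100.9999 - 47.3 = 53.7

53.7 dB


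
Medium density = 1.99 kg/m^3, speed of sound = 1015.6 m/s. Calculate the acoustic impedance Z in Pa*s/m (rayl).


Given values:
  rho = 1.99 kg/m^3
  c = 1015.6 m/s
Formula: Z = rho * c
Z = 1.99 * 1015.6
Z = 2021.04

2021.04 rayl


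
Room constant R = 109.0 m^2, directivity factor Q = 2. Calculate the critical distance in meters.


Given values:
  R = 109.0 m^2, Q = 2
Formula: d_c = 0.141 * sqrt(Q * R)
Compute Q * R = 2 * 109.0 = 218.0
Compute sqrt(218.0) = 14.7648
d_c = 0.141 * 14.7648 = 2.082

2.082 m


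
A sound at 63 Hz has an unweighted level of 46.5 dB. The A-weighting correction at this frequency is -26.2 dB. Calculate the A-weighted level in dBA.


Given values:
  SPL = 46.5 dB
  A-weighting at 63 Hz = -26.2 dB
Formula: L_A = SPL + A_weight
L_A = 46.5 + (-26.2)
L_A = 20.3

20.3 dBA


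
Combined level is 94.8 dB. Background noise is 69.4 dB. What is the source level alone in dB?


Given values:
  L_total = 94.8 dB, L_bg = 69.4 dB
Formula: L_source = 10 * log10(10^(L_total/10) - 10^(L_bg/10))
Convert to linear:
  10^(94.8/10) = 3019951720.402
  10^(69.4/10) = 8709635.8996
Difference: 3019951720.402 - 8709635.8996 = 3011242084.5024
L_source = 10 * log10(3011242084.5024) = 94.79

94.79 dB


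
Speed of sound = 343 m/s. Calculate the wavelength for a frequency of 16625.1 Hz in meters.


Given values:
  c = 343 m/s, f = 16625.1 Hz
Formula: lambda = c / f
lambda = 343 / 16625.1
lambda = 0.0206

0.0206 m


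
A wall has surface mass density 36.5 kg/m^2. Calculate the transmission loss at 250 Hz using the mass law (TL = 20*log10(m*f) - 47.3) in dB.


Given values:
  m = 36.5 kg/m^2, f = 250 Hz
Formula: TL = 20 * log10(m * f) - 47.3
Compute m * f = 36.5 * 250 = 9125.0
Compute log10(9125.0) = 3.960233
Compute 20 * 3.960233 = 79.2047
TL = 79.2047 - 47.3 = 31.9

31.9 dB


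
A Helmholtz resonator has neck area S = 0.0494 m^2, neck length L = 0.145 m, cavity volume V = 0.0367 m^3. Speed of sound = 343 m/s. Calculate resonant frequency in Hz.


Given values:
  S = 0.0494 m^2, L = 0.145 m, V = 0.0367 m^3, c = 343 m/s
Formula: f = (c / (2*pi)) * sqrt(S / (V * L))
Compute V * L = 0.0367 * 0.145 = 0.0053215
Compute S / (V * L) = 0.0494 / 0.0053215 = 9.2831
Compute sqrt(9.2831) = 3.046818
Compute c / (2*pi) = 343 / 6.283185 = 54.590148
f = 54.590148 * 3.046818 = 166.33

166.33 Hz


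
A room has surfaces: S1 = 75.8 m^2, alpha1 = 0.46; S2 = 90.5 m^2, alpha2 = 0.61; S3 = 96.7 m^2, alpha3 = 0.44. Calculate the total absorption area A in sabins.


Given surfaces:
  Surface 1: 75.8 * 0.46 = 34.868
  Surface 2: 90.5 * 0.61 = 55.205
  Surface 3: 96.7 * 0.44 = 42.548
Formula: A = sum(Si * alpha_i)
A = 34.868 + 55.205 + 42.548
A = 132.62

132.62 sabins


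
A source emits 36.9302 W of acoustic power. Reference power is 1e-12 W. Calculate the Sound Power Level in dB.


Given values:
  W = 36.9302 W
  W_ref = 1e-12 W
Formula: SWL = 10 * log10(W / W_ref)
Compute ratio: W / W_ref = 36930200000000
Compute log10: log10(36930200000000) = 13.567382
Multiply: SWL = 10 * 13.567382 = 135.67

135.67 dB


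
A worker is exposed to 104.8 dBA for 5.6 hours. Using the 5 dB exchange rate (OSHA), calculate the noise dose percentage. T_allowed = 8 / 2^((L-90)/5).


Given values:
  L = 104.8 dBA, T = 5.6 hours
Formula: T_allowed = 8 / 2^((L - 90) / 5)
Compute exponent: (104.8 - 90) / 5 = 2.96
Compute 2^(2.96) = 7.78124
T_allowed = 8 / 7.78124 = 1.028114 hours
Dose = (T / T_allowed) * 100
Dose = (5.6 / 1.028114) * 100 = 544.69

544.69 %


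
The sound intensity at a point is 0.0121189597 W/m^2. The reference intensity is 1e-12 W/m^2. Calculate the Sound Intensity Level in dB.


Given values:
  I = 0.0121189597 W/m^2
  I_ref = 1e-12 W/m^2
Formula: SIL = 10 * log10(I / I_ref)
Compute ratio: I / I_ref = 12118959700
Compute log10: log10(12118959700) = 10.083465
Multiply: SIL = 10 * 10.083465 = 100.83

100.83 dB


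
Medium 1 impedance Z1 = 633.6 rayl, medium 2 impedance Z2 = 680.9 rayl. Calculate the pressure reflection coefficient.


Given values:
  Z1 = 633.6 rayl, Z2 = 680.9 rayl
Formula: R = (Z2 - Z1) / (Z2 + Z1)
Numerator: Z2 - Z1 = 680.9 - 633.6 = 47.3
Denominator: Z2 + Z1 = 680.9 + 633.6 = 1314.5
R = 47.3 / 1314.5 = 0.036

0.036


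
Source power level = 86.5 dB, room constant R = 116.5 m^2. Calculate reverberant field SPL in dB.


Given values:
  Lw = 86.5 dB, R = 116.5 m^2
Formula: SPL = Lw + 10 * log10(4 / R)
Compute 4 / R = 4 / 116.5 = 0.034335
Compute 10 * log10(0.034335) = -14.6426
SPL = 86.5 + (-14.6426) = 71.86

71.86 dB


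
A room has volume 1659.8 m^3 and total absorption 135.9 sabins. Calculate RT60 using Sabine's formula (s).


Given values:
  V = 1659.8 m^3
  A = 135.9 sabins
Formula: RT60 = 0.161 * V / A
Numerator: 0.161 * 1659.8 = 267.2278
RT60 = 267.2278 / 135.9 = 1.966

1.966 s


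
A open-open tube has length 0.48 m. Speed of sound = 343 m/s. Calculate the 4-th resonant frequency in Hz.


Given values:
  Tube type: open-open, L = 0.48 m, c = 343 m/s, n = 4
Formula: f_n = n * c / (2 * L)
Compute 2 * L = 2 * 0.48 = 0.96
f = 4 * 343 / 0.96
f = 1429.17

1429.17 Hz


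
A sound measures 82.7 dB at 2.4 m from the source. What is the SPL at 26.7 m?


Given values:
  SPL1 = 82.7 dB, r1 = 2.4 m, r2 = 26.7 m
Formula: SPL2 = SPL1 - 20 * log10(r2 / r1)
Compute ratio: r2 / r1 = 26.7 / 2.4 = 11.125
Compute log10: log10(11.125) = 1.0463
Compute drop: 20 * 1.0463 = 20.926
SPL2 = 82.7 - 20.926 = 61.77

61.77 dB


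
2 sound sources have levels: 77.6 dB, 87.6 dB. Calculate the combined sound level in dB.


Formula: L_total = 10 * log10( sum(10^(Li/10)) )
  Source 1: 10^(77.6/10) = 57543993.7337
  Source 2: 10^(87.6/10) = 575439937.3372
Sum of linear values = 632983931.0709
L_total = 10 * log10(632983931.0709) = 88.01

88.01 dB


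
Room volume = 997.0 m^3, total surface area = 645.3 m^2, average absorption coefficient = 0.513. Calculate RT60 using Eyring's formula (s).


Given values:
  V = 997.0 m^3, S = 645.3 m^2, alpha = 0.513
Formula: RT60 = 0.161 * V / (-S * ln(1 - alpha))
Compute ln(1 - 0.513) = ln(0.487) = -0.719491
Denominator: -645.3 * -0.719491 = 464.2875
Numerator: 0.161 * 997.0 = 160.517
RT60 = 160.517 / 464.2875 = 0.346

0.346 s


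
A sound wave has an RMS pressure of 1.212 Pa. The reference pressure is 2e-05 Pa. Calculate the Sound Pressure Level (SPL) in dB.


Given values:
  p = 1.212 Pa
  p_ref = 2e-05 Pa
Formula: SPL = 20 * log10(p / p_ref)
Compute ratio: p / p_ref = 1.212 / 2e-05 = 60600
Compute log10: log10(60600) = 4.782473
Multiply: SPL = 20 * 4.782473 = 95.65

95.65 dB


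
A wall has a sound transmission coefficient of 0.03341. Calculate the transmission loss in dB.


Given values:
  tau = 0.03341
Formula: TL = 10 * log10(1 / tau)
Compute 1 / tau = 1 / 0.03341 = 29.9312
Compute log10(29.9312) = 1.476124
TL = 10 * 1.476124 = 14.76

14.76 dB


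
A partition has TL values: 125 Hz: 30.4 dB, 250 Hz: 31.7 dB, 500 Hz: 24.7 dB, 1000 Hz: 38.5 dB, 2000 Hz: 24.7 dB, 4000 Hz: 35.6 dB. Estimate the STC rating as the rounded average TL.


Given TL values at each frequency:
  125 Hz: 30.4 dB
  250 Hz: 31.7 dB
  500 Hz: 24.7 dB
  1000 Hz: 38.5 dB
  2000 Hz: 24.7 dB
  4000 Hz: 35.6 dB
Formula: STC ~ round(average of TL values)
Sum = 30.4 + 31.7 + 24.7 + 38.5 + 24.7 + 35.6 = 185.6
Average = 185.6 / 6 = 30.93
Rounded: 31

31


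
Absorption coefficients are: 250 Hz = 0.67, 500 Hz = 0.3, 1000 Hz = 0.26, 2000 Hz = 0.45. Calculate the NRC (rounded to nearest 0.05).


Given values:
  a_250 = 0.67, a_500 = 0.3
  a_1000 = 0.26, a_2000 = 0.45
Formula: NRC = (a250 + a500 + a1000 + a2000) / 4
Sum = 0.67 + 0.3 + 0.26 + 0.45 = 1.68
NRC = 1.68 / 4 = 0.42
Rounded to nearest 0.05: 0.4

0.4


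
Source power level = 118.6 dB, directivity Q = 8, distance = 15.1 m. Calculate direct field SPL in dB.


Given values:
  Lw = 118.6 dB, Q = 8, r = 15.1 m
Formula: SPL = Lw + 10 * log10(Q / (4 * pi * r^2))
Compute 4 * pi * r^2 = 4 * pi * 15.1^2 = 2865.2582
Compute Q / denom = 8 / 2865.2582 = 0.00279207
Compute 10 * log10(0.00279207) = -25.5407
SPL = 118.6 + (-25.5407) = 93.06

93.06 dB


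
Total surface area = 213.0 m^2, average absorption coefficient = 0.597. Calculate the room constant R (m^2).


Given values:
  S = 213.0 m^2, alpha = 0.597
Formula: R = S * alpha / (1 - alpha)
Numerator: 213.0 * 0.597 = 127.161
Denominator: 1 - 0.597 = 0.403
R = 127.161 / 0.403 = 315.54

315.54 m^2


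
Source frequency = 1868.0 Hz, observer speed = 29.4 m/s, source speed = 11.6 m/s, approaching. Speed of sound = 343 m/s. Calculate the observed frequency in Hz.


Given values:
  f_s = 1868.0 Hz, v_o = 29.4 m/s, v_s = 11.6 m/s
  Direction: approaching
Formula: f_o = f_s * (c + v_o) / (c - v_s)
Numerator: c + v_o = 343 + 29.4 = 372.4
Denominator: c - v_s = 343 - 11.6 = 331.4
f_o = 1868.0 * 372.4 / 331.4 = 2099.1

2099.1 Hz


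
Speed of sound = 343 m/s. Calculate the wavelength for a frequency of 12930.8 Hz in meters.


Given values:
  c = 343 m/s, f = 12930.8 Hz
Formula: lambda = c / f
lambda = 343 / 12930.8
lambda = 0.0265

0.0265 m


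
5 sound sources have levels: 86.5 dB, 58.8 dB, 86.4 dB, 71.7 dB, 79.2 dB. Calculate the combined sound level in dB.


Formula: L_total = 10 * log10( sum(10^(Li/10)) )
  Source 1: 10^(86.5/10) = 446683592.151
  Source 2: 10^(58.8/10) = 758577.575
  Source 3: 10^(86.4/10) = 436515832.2402
  Source 4: 10^(71.7/10) = 14791083.8817
  Source 5: 10^(79.2/10) = 83176377.1103
Sum of linear values = 981925462.9582
L_total = 10 * log10(981925462.9582) = 89.92

89.92 dB


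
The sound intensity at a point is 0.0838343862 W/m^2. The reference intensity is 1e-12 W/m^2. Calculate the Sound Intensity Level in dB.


Given values:
  I = 0.0838343862 W/m^2
  I_ref = 1e-12 W/m^2
Formula: SIL = 10 * log10(I / I_ref)
Compute ratio: I / I_ref = 83834386200
Compute log10: log10(83834386200) = 10.923422
Multiply: SIL = 10 * 10.923422 = 109.23

109.23 dB


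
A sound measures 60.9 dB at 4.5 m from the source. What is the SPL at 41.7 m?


Given values:
  SPL1 = 60.9 dB, r1 = 4.5 m, r2 = 41.7 m
Formula: SPL2 = SPL1 - 20 * log10(r2 / r1)
Compute ratio: r2 / r1 = 41.7 / 4.5 = 9.2667
Compute log10: log10(9.2667) = 0.966925
Compute drop: 20 * 0.966925 = 19.3385
SPL2 = 60.9 - 19.3385 = 41.56

41.56 dB


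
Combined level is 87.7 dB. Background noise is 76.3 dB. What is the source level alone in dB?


Given values:
  L_total = 87.7 dB, L_bg = 76.3 dB
Formula: L_source = 10 * log10(10^(L_total/10) - 10^(L_bg/10))
Convert to linear:
  10^(87.7/10) = 588843655.3556
  10^(76.3/10) = 42657951.8802
Difference: 588843655.3556 - 42657951.8802 = 546185703.4754
L_source = 10 * log10(546185703.4754) = 87.37

87.37 dB


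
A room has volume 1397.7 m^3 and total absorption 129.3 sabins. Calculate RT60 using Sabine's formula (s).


Given values:
  V = 1397.7 m^3
  A = 129.3 sabins
Formula: RT60 = 0.161 * V / A
Numerator: 0.161 * 1397.7 = 225.0297
RT60 = 225.0297 / 129.3 = 1.74

1.74 s


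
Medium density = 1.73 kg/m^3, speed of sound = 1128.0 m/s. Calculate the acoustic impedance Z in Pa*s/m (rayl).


Given values:
  rho = 1.73 kg/m^3
  c = 1128.0 m/s
Formula: Z = rho * c
Z = 1.73 * 1128.0
Z = 1951.44

1951.44 rayl


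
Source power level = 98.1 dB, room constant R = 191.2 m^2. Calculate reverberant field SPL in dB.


Given values:
  Lw = 98.1 dB, R = 191.2 m^2
Formula: SPL = Lw + 10 * log10(4 / R)
Compute 4 / R = 4 / 191.2 = 0.020921
Compute 10 * log10(0.020921) = -16.7942
SPL = 98.1 + (-16.7942) = 81.31

81.31 dB


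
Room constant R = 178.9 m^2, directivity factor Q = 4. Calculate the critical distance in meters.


Given values:
  R = 178.9 m^2, Q = 4
Formula: d_c = 0.141 * sqrt(Q * R)
Compute Q * R = 4 * 178.9 = 715.6
Compute sqrt(715.6) = 26.7507
d_c = 0.141 * 26.7507 = 3.772

3.772 m


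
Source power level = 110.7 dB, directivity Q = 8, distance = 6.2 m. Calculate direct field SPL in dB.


Given values:
  Lw = 110.7 dB, Q = 8, r = 6.2 m
Formula: SPL = Lw + 10 * log10(Q / (4 * pi * r^2))
Compute 4 * pi * r^2 = 4 * pi * 6.2^2 = 483.0513
Compute Q / denom = 8 / 483.0513 = 0.01656139
Compute 10 * log10(0.01656139) = -17.809
SPL = 110.7 + (-17.809) = 92.89

92.89 dB


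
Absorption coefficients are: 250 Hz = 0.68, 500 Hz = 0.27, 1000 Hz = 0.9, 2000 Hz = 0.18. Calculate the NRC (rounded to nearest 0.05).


Given values:
  a_250 = 0.68, a_500 = 0.27
  a_1000 = 0.9, a_2000 = 0.18
Formula: NRC = (a250 + a500 + a1000 + a2000) / 4
Sum = 0.68 + 0.27 + 0.9 + 0.18 = 2.03
NRC = 2.03 / 4 = 0.5075
Rounded to nearest 0.05: 0.5

0.5


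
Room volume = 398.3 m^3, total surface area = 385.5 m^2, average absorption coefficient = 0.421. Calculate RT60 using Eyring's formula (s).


Given values:
  V = 398.3 m^3, S = 385.5 m^2, alpha = 0.421
Formula: RT60 = 0.161 * V / (-S * ln(1 - alpha))
Compute ln(1 - 0.421) = ln(0.579) = -0.546453
Denominator: -385.5 * -0.546453 = 210.6576
Numerator: 0.161 * 398.3 = 64.1263
RT60 = 64.1263 / 210.6576 = 0.304

0.304 s


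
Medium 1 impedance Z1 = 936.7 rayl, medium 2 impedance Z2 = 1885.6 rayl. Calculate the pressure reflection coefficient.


Given values:
  Z1 = 936.7 rayl, Z2 = 1885.6 rayl
Formula: R = (Z2 - Z1) / (Z2 + Z1)
Numerator: Z2 - Z1 = 1885.6 - 936.7 = 948.9
Denominator: Z2 + Z1 = 1885.6 + 936.7 = 2822.3
R = 948.9 / 2822.3 = 0.3362

0.3362


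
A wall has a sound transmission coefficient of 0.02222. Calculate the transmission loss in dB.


Given values:
  tau = 0.02222
Formula: TL = 10 * log10(1 / tau)
Compute 1 / tau = 1 / 0.02222 = 45.0045
Compute log10(45.0045) = 1.653256
TL = 10 * 1.653256 = 16.53

16.53 dB
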